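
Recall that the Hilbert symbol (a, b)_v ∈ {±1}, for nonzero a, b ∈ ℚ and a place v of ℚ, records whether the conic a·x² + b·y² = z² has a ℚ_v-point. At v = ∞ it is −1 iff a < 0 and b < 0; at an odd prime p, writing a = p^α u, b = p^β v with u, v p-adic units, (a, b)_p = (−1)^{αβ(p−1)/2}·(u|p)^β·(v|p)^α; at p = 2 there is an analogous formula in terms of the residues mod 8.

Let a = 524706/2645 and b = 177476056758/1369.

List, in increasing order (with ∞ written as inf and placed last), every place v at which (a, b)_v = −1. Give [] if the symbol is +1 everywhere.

Mod squares: a ≡ 2730, b ≡ 22. Check v ∈ {∞, 2, 3, 5, 7, 11, 13, 23, 31, 37, 47}.
v=2: v_2(a)=1, v_2(b)=1; units ≡ 5, 3 (mod 8); ε·ε+αω+βω = 0·1+1·1+1·1 ≡ 0  ⇒  (a,b)_2 = +1.
v=7: a=7^1·(≡5), b=7^4·(≡2) mod 7; (5|7)=-1, (2|7)=+1; (−1)^{1·4·3}·(-1)^4·(+1)^1 = +1.
v=5: a=5^-1·(≡4), b=5^0·(≡2) mod 5; (4|5)=+1, (2|5)=-1; (−1)^{-1·0·2}·(+1)^0·(-1)^-1 = -1.
v=∞: 2730 > 0 and 22 > 0  ⇒  (a,b)_∞ = +1.
v=13: a=13^1·(≡6), b=13^2·(≡3) mod 13; (6|13)=-1, (3|13)=+1; (−1)^{1·2·6}·(-1)^2·(+1)^1 = +1.
v=31: a=31^2·(≡5), b=31^0·(≡6) mod 31; (5|31)=+1, (6|31)=-1; (−1)^{2·0·15}·(+1)^0·(-1)^2 = +1.
v=3: a=3^1·(≡1), b=3^2·(≡1) mod 3; (1|3)=+1, (1|3)=+1; (−1)^{1·2·1}·(+1)^2·(+1)^1 = +1.
v=11: a=11^0·(≡10), b=11^1·(≡6) mod 11; (10|11)=-1, (6|11)=-1; (−1)^{0·1·5}·(-1)^1·(-1)^0 = -1.
v=37: a=37^0·(≡19), b=37^-2·(≡24) mod 37; (19|37)=-1, (24|37)=-1; (−1)^{0·-2·18}·(-1)^-2·(-1)^0 = +1.
v=47: a=47^0·(≡36), b=47^2·(≡30) mod 47; (36|47)=+1, (30|47)=-1; (−1)^{0·2·23}·(+1)^2·(-1)^0 = +1.
v=23: a=23^-2·(≡6), b=23^0·(≡15) mod 23; (6|23)=+1, (15|23)=-1; (−1)^{-2·0·11}·(+1)^0·(-1)^-2 = +1.
(2730, 22 / ℚ) ramifies at {5, 11}: a division algebra.

[5, 11]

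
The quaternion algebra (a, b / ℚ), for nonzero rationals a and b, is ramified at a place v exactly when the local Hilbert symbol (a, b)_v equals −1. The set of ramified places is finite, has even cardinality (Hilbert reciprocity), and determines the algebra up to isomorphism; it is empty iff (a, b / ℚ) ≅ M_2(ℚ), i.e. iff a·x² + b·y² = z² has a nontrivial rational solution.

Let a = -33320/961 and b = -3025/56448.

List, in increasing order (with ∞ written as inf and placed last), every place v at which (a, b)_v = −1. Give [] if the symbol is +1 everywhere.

[5, inf]

Mod squares: a ≡ -170, b ≡ -2. Check v ∈ {∞, 2, 3, 5, 7, 11, 17, 31}.
v=31: a=31^-2·(≡5), b=31^0·(≡6) mod 31; (5|31)=+1, (6|31)=-1; (−1)^{-2·0·15}·(+1)^0·(-1)^-2 = +1.
v=17: a=17^1·(≡7), b=17^0·(≡15) mod 17; (7|17)=-1, (15|17)=+1; (−1)^{1·0·8}·(-1)^0·(+1)^1 = +1.
v=3: a=3^0·(≡1), b=3^-2·(≡1) mod 3; (1|3)=+1, (1|3)=+1; (−1)^{0·-2·1}·(+1)^-2·(+1)^0 = +1.
v=∞: -170 < 0 and -2 < 0  ⇒  (a,b)_∞ = -1.
v=2: v_2(a)=3, v_2(b)=-7; units ≡ 3, 7 (mod 8); ε·ε+αω+βω = 1·1+3·0+-7·1 ≡ 0  ⇒  (a,b)_2 = +1.
v=5: a=5^1·(≡1), b=5^2·(≡3) mod 5; (1|5)=+1, (3|5)=-1; (−1)^{1·2·2}·(+1)^2·(-1)^1 = -1.
v=11: a=11^0·(≡8), b=11^2·(≡9) mod 11; (8|11)=-1, (9|11)=+1; (−1)^{0·2·5}·(-1)^2·(+1)^0 = +1.
v=7: a=7^2·(≡3), b=7^-2·(≡5) mod 7; (3|7)=-1, (5|7)=-1; (−1)^{2·-2·3}·(-1)^-2·(-1)^2 = +1.
|Ram(-170, -2)| = 2, even; anisotropic at {5, ∞}.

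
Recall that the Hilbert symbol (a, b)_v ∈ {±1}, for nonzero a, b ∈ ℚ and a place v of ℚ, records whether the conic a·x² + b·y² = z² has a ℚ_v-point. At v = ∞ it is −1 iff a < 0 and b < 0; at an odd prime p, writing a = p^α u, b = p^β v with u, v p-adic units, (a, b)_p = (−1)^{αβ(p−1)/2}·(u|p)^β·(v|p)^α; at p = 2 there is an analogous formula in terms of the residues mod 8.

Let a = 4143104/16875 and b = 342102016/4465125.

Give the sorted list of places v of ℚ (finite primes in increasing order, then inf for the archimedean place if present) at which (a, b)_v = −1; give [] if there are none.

Mod squares: a ≡ 42, b ≡ 5. Check v ∈ {∞, 2, 3, 5, 7, 17}.
v=2: v_2(a)=11, v_2(b)=12; units ≡ 5, 5 (mod 8); ε·ε+αω+βω = 0·0+11·1+12·1 ≡ 1  ⇒  (a,b)_2 = -1.
v=∞: 42 > 0 and 5 > 0  ⇒  (a,b)_∞ = +1.
v=5: a=5^-4·(≡2), b=5^-3·(≡1) mod 5; (2|5)=-1, (1|5)=+1; (−1)^{-4·-3·2}·(-1)^-3·(+1)^-4 = -1.
v=17: a=17^2·(≡2), b=17^4·(≡12) mod 17; (2|17)=+1, (12|17)=-1; (−1)^{2·4·8}·(+1)^4·(-1)^2 = +1.
v=3: a=3^-3·(≡2), b=3^-6·(≡2) mod 3; (2|3)=-1, (2|3)=-1; (−1)^{-3·-6·1}·(-1)^-6·(-1)^-3 = -1.
v=7: a=7^1·(≡3), b=7^-2·(≡3) mod 7; (3|7)=-1, (3|7)=-1; (−1)^{1·-2·3}·(-1)^-2·(-1)^1 = -1.
Ram(42, 5) = {2, 3, 5, 7}; no ℚ_2-point on the conic.

[2, 3, 5, 7]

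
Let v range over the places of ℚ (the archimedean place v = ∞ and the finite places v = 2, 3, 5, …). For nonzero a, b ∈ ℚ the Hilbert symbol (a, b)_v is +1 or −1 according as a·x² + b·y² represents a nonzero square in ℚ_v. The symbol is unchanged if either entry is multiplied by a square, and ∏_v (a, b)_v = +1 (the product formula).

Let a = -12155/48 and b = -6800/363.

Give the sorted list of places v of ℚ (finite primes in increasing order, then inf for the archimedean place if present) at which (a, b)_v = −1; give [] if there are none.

Mod squares: a ≡ -36465, b ≡ -51. Check v ∈ {∞, 2, 3, 5, 11, 13, 17}.
v=13: a=13^1·(≡3), b=13^0·(≡1) mod 13; (3|13)=+1, (1|13)=+1; (−1)^{1·0·6}·(+1)^0·(+1)^1 = +1.
v=5: a=5^1·(≡3), b=5^2·(≡1) mod 5; (3|5)=-1, (1|5)=+1; (−1)^{1·2·2}·(-1)^2·(+1)^1 = +1.
v=17: a=17^1·(≡6), b=17^1·(≡7) mod 17; (6|17)=-1, (7|17)=-1; (−1)^{1·1·8}·(-1)^1·(-1)^1 = +1.
v=11: a=11^1·(≡7), b=11^-2·(≡3) mod 11; (7|11)=-1, (3|11)=+1; (−1)^{1·-2·5}·(-1)^-2·(+1)^1 = +1.
v=2: v_2(a)=-4, v_2(b)=4; units ≡ 7, 5 (mod 8); ε·ε+αω+βω = 1·0+-4·1+4·0 ≡ 0  ⇒  (a,b)_2 = +1.
v=∞: -36465 < 0 and -51 < 0  ⇒  (a,b)_∞ = -1.
v=3: a=3^-1·(≡1), b=3^-1·(≡1) mod 3; (1|3)=+1, (1|3)=+1; (−1)^{-1·-1·1}·(+1)^-1·(+1)^-1 = -1.
Ram(-36465, -51) = {3, ∞}; no ℚ_3-point on the conic.

[3, inf]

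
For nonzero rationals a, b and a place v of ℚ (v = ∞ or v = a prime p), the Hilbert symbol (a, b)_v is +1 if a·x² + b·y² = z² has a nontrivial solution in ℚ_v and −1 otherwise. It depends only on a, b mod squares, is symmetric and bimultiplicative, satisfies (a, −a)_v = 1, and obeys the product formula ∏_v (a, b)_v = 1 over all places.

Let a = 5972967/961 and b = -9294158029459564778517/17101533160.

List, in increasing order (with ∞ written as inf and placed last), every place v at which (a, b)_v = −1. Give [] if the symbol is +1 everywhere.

[2, 5, 7, 11]

Mod squares: a ≡ 3927, b ≡ -72930. Check v ∈ {∞, 2, 3, 5, 7, 11, 13, 17, 23, 29, 31}.
v=7: a=7^1·(≡1), b=7^4·(≡5) mod 7; (1|7)=+1, (5|7)=-1; (−1)^{1·4·3}·(+1)^4·(-1)^1 = -1.
v=17: a=17^1·(≡7), b=17^3·(≡3) mod 17; (7|17)=-1, (3|17)=-1; (−1)^{1·3·8}·(-1)^3·(-1)^1 = +1.
v=3: a=3^3·(≡1), b=3^13·(≡2) mod 3; (1|3)=+1, (2|3)=-1; (−1)^{3·13·1}·(+1)^13·(-1)^3 = +1.
v=11: a=11^1·(≡1), b=11^3·(≡9) mod 11; (1|11)=+1, (9|11)=+1; (−1)^{1·3·5}·(+1)^3·(+1)^1 = -1.
v=23: a=23^0·(≡22), b=23^-2·(≡8) mod 23; (22|23)=-1, (8|23)=+1; (−1)^{0·-2·11}·(-1)^-2·(+1)^0 = +1.
v=5: a=5^0·(≡2), b=5^-1·(≡4) mod 5; (2|5)=-1, (4|5)=+1; (−1)^{0·-1·2}·(-1)^-1·(+1)^0 = -1.
v=2: v_2(a)=0, v_2(b)=-3; units ≡ 7, 7 (mod 8); ε·ε+αω+βω = 1·1+0·0+-3·0 ≡ 1  ⇒  (a,b)_2 = -1.
v=13: a=13^2·(≡4), b=13^5·(≡7) mod 13; (4|13)=+1, (7|13)=-1; (−1)^{2·5·6}·(+1)^5·(-1)^2 = +1.
v=∞: 3927 > 0 and -72930 < 0  ⇒  (a,b)_∞ = +1.
v=29: a=29^0·(≡10), b=29^-2·(≡24) mod 29; (10|29)=-1, (24|29)=+1; (−1)^{0·-2·14}·(-1)^-2·(+1)^0 = +1.
v=31: a=31^-2·(≡11), b=31^-2·(≡3) mod 31; (11|31)=-1, (3|31)=-1; (−1)^{-2·-2·15}·(-1)^-2·(-1)^-2 = +1.
Ram(3927, -72930) = {2, 5, 7, 11}; no ℚ_2-point on the conic.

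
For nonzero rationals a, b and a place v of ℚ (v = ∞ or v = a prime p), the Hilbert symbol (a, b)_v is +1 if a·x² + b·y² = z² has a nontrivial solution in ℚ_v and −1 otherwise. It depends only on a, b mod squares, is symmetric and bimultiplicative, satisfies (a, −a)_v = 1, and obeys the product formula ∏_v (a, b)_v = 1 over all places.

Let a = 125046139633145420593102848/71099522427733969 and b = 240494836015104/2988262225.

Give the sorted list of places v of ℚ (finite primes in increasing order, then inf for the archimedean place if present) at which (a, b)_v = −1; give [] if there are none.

[11, 17]

(a, b) ≡ (8602, 6) mod (ℚ^×)²; places V = {2, 3, 5, 11, 13, 17, 23, 29, ∞}.
(a,b)_5: α=0, u≡2; β=-2, v≡1 (mod 5); (2|5)=-1, (1|5)=+1; sign (−1)^0·-1^-2·+1^0 = +1.
(a,b)_3: α=4, u≡1; β=1, v≡2 (mod 3); (1|3)=+1, (2|3)=-1; sign (−1)^0·+1^1·-1^4 = +1.
(a,b)_29: α=-10, u≡18; β=-4, v≡22 (mod 29); (18|29)=-1, (22|29)=+1; sign (−1)^0·-1^-4·+1^-10 = +1.
(a,b)_11: α=3, u≡5; β=2, v≡2 (mod 11); (5|11)=+1, (2|11)=-1; sign (−1)^0·+1^2·-1^3 = -1.
(a,b)_∞: sgn(8602)=+, sgn(6)=+, so +1.
(a,b)_2: α=17, β=13; u≡5, v≡3 (mod 8); ε(u)ε(v)=0·1, αω(v)=17·1, βω(u)=13·1; sum ≡ 0  ⇒  +1.
(a,b)_13: α=-2, u≡4; β=-2, v≡6 (mod 13); (4|13)=+1, (6|13)=-1; sign (−1)^0·+1^-2·-1^-2 = +1.
(a,b)_23: α=9, u≡4; β=4, v≡3 (mod 23); (4|23)=+1, (3|23)=+1; sign (−1)^0·+1^4·+1^9 = +1.
(a,b)_17: α=3, u≡13; β=2, v≡7 (mod 17); (13|17)=+1, (7|17)=-1; sign (−1)^0·+1^2·-1^3 = -1.
|Ram(8602, 6)| = 2, even; anisotropic at {11, 17}.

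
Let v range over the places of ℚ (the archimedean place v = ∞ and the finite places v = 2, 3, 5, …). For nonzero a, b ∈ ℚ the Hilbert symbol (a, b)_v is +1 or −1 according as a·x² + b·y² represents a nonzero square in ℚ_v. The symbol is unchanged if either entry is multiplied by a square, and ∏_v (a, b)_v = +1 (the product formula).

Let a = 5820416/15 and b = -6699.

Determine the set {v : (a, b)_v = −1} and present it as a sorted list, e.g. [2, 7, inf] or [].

Mod squares: a ≡ 435, b ≡ -6699. Check v ∈ {∞, 2, 3, 5, 7, 11, 29}.
v=3: a=3^-1·(≡1), b=3^1·(≡2) mod 3; (1|3)=+1, (2|3)=-1; (−1)^{-1·1·1}·(+1)^1·(-1)^-1 = +1.
v=29: a=29^1·(≡19), b=29^1·(≡1) mod 29; (19|29)=-1, (1|29)=+1; (−1)^{1·1·14}·(-1)^1·(+1)^1 = -1.
v=11: a=11^0·(≡2), b=11^1·(≡7) mod 11; (2|11)=-1, (7|11)=-1; (−1)^{0·1·5}·(-1)^1·(-1)^0 = -1.
v=5: a=5^-1·(≡2), b=5^0·(≡1) mod 5; (2|5)=-1, (1|5)=+1; (−1)^{-1·0·2}·(-1)^0·(+1)^-1 = +1.
v=7: a=7^2·(≡1), b=7^1·(≡2) mod 7; (1|7)=+1, (2|7)=+1; (−1)^{2·1·3}·(+1)^1·(+1)^2 = +1.
v=∞: 435 > 0 and -6699 < 0  ⇒  (a,b)_∞ = +1.
v=2: v_2(a)=12, v_2(b)=0; units ≡ 3, 5 (mod 8); ε·ε+αω+βω = 1·0+12·1+0·1 ≡ 0  ⇒  (a,b)_2 = +1.
|Ram(435, -6699)| = 2, even; anisotropic at {11, 29}.

[11, 29]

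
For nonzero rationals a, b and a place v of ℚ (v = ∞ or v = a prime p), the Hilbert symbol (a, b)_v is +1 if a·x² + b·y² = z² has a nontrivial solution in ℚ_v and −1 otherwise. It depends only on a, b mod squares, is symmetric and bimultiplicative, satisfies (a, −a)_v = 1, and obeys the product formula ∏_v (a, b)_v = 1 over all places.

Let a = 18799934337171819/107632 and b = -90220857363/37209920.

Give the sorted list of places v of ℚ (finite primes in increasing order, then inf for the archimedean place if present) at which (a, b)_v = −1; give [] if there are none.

[5, 13, 19, 23]

(a, b) ≡ (2093, -35815) mod (ℚ^×)²; places V = {2, 3, 5, 7, 11, 13, 19, 23, 29, 31, 41, ∞}.
(a,b)_29: α=2, u≡6; β=1, v≡18 (mod 29); (6|29)=+1, (18|29)=-1; sign (−1)^0·+1^1·-1^2 = +1.
(a,b)_5: α=0, u≡2; β=-1, v≡3 (mod 5); (2|5)=-1, (3|5)=-1; sign (−1)^0·-1^-1·-1^0 = -1.
(a,b)_∞: sgn(2093)=+, sgn(-35815)=−, so +1.
(a,b)_13: α=3, u≡5; β=5, v≡10 (mod 13); (5|13)=-1, (10|13)=+1; sign (−1)^0·-1^5·+1^3 = -1.
(a,b)_19: α=2, u≡14; β=1, v≡3 (mod 19); (14|19)=-1, (3|19)=-1; sign (−1)^0·-1^1·-1^2 = -1.
(a,b)_23: α=1, u≡21; β=0, v≡11 (mod 23); (21|23)=-1, (11|23)=-1; sign (−1)^0·-1^0·-1^1 = -1.
(a,b)_2: α=-4, β=-6; u≡5, v≡1 (mod 8); ε(u)ε(v)=0·0, αω(v)=-4·0, βω(u)=-6·1; sum ≡ 0  ⇒  +1.
(a,b)_3: α=6, u≡2; β=2, v≡2 (mod 3); (2|3)=-1, (2|3)=-1; sign (−1)^0·-1^2·-1^6 = +1.
(a,b)_11: α=0, u≡5; β=-2, v≡3 (mod 11); (5|11)=+1, (3|11)=+1; sign (−1)^0·+1^-2·+1^0 = +1.
(a,b)_31: α=-2, u≡18; β=-2, v≡15 (mod 31); (18|31)=+1, (15|31)=-1; sign (−1)^0·+1^-2·-1^-2 = +1.
(a,b)_7: α=-1, u≡5; β=2, v≡4 (mod 7); (5|7)=-1, (4|7)=+1; sign (−1)^0·-1^2·+1^-1 = +1.
(a,b)_41: α=2, u≡4; β=0, v≡34 (mod 41); (4|41)=+1, (34|41)=-1; sign (−1)^0·+1^0·-1^2 = +1.
(2093, -35815 / ℚ) ramifies at {5, 13, 19, 23}: a division algebra.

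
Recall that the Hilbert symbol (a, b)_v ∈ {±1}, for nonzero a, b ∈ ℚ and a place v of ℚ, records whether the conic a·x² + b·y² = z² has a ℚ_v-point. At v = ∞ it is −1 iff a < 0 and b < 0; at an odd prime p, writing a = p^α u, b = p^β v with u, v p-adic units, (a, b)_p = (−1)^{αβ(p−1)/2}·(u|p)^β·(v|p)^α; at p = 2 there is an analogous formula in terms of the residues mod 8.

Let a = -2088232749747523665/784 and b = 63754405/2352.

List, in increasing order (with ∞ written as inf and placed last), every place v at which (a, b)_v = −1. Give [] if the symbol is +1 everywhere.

(a, b) ≡ (-515185, 3135) mod (ℚ^×)²; places V = {2, 3, 5, 7, 11, 13, 17, 19, 29, ∞}.
(a,b)_2: α=-4, β=-4; u≡7, v≡7 (mod 8); ε(u)ε(v)=1·1, αω(v)=-4·0, βω(u)=-4·0; sum ≡ 1  ⇒  -1.
(a,b)_7: α=-2, u≡4; β=-2, v≡6 (mod 7); (4|7)=+1, (6|7)=-1; sign (−1)^0·+1^-2·-1^-2 = +1.
(a,b)_19: α=5, u≡17; β=3, v≡18 (mod 19); (17|19)=+1, (18|19)=-1; sign (−1)^1·+1^3·-1^5 = +1.
(a,b)_∞: sgn(-515185)=−, sgn(3135)=+, so +1.
(a,b)_5: α=1, u≡3; β=1, v≡3 (mod 5); (3|5)=-1, (3|5)=-1; sign (−1)^0·-1^1·-1^1 = +1.
(a,b)_29: α=1, u≡12; β=0, v≡17 (mod 29); (12|29)=-1, (17|29)=-1; sign (−1)^0·-1^0·-1^1 = -1.
(a,b)_3: α=2, u≡2; β=-1, v≡1 (mod 3); (2|3)=-1, (1|3)=+1; sign (−1)^0·-1^-1·+1^2 = -1.
(a,b)_17: α=1, u≡14; β=0, v≡6 (mod 17); (14|17)=-1, (6|17)=-1; sign (−1)^0·-1^0·-1^1 = -1.
(a,b)_13: α=4, u≡2; β=2, v≡2 (mod 13); (2|13)=-1, (2|13)=-1; sign (−1)^0·-1^2·-1^4 = +1.
(a,b)_11: α=3, u≡4; β=1, v≡6 (mod 11); (4|11)=+1, (6|11)=-1; sign (−1)^1·+1^1·-1^3 = +1.
(-515185, 3135 / ℚ) ramifies at {2, 3, 17, 29}: a division algebra.

[2, 3, 17, 29]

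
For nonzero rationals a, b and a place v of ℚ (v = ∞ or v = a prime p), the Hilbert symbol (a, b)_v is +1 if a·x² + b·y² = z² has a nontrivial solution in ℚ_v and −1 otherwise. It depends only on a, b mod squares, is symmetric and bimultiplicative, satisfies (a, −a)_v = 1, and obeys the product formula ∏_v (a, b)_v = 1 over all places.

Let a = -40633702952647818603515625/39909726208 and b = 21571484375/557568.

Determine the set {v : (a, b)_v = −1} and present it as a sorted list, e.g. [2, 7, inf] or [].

[2, 11, 23, 31]

Mod squares: a ≡ -1647030, b ≡ 46. Check v ∈ {∞, 2, 3, 5, 7, 11, 23, 31}.
v=7: a=7^9·(≡2), b=7^4·(≡2) mod 7; (2|7)=+1, (2|7)=+1; (−1)^{9·4·3}·(+1)^4·(+1)^9 = +1.
v=3: a=3^7·(≡2), b=3^-2·(≡1) mod 3; (2|3)=-1, (1|3)=+1; (−1)^{7·-2·1}·(-1)^-2·(+1)^7 = +1.
v=5: a=5^13·(≡4), b=5^8·(≡1) mod 5; (4|5)=+1, (1|5)=+1; (−1)^{13·8·2}·(+1)^8·(+1)^13 = +1.
v=31: a=31^1·(≡25), b=31^0·(≡26) mod 31; (25|31)=+1, (26|31)=-1; (−1)^{1·0·15}·(+1)^0·(-1)^1 = -1.
v=2: v_2(a)=-11, v_2(b)=-9; units ≡ 5, 7 (mod 8); ε·ε+αω+βω = 0·1+-11·0+-9·1 ≡ 1  ⇒  (a,b)_2 = -1.
v=11: a=11^-7·(≡2), b=11^-2·(≡10) mod 11; (2|11)=-1, (10|11)=-1; (−1)^{-7·-2·5}·(-1)^-2·(-1)^-7 = -1.
v=23: a=23^3·(≡16), b=23^1·(≡3) mod 23; (16|23)=+1, (3|23)=+1; (−1)^{3·1·11}·(+1)^1·(+1)^3 = -1.
v=∞: -1647030 < 0 and 46 > 0  ⇒  (a,b)_∞ = +1.
(-1647030, 46 / ℚ) ramifies at {2, 11, 23, 31}: a division algebra.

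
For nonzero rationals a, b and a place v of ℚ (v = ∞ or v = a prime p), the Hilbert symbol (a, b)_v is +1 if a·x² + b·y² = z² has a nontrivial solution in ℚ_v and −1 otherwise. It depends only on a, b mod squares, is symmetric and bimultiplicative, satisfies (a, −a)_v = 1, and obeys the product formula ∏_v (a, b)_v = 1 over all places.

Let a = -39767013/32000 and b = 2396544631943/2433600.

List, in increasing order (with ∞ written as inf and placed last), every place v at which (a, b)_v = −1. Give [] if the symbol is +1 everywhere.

(a, b) ≡ (-65, 119567) mod (ℚ^×)²; places V = {2, 3, 5, 7, 11, 13, 19, 29, 31, 37, 53, ∞}.
(a,b)_7: α=0, u≡5; β=1, v≡2 (mod 7); (5|7)=-1, (2|7)=+1; sign (−1)^0·-1^1·+1^0 = -1.
(a,b)_19: α=0, u≡11; β=1, v≡11 (mod 19); (11|19)=+1, (11|19)=+1; sign (−1)^0·+1^1·+1^0 = +1.
(a,b)_29: α=0, u≡6; β=1, v≡16 (mod 29); (6|29)=+1, (16|29)=+1; sign (−1)^0·+1^1·+1^0 = +1.
(a,b)_11: α=2, u≡5; β=4, v≡10 (mod 11); (5|11)=+1, (10|11)=-1; sign (−1)^0·+1^4·-1^2 = +1.
(a,b)_13: α=1, u≡6; β=-2, v≡8 (mod 13); (6|13)=-1, (8|13)=-1; sign (−1)^0·-1^-2·-1^1 = -1.
(a,b)_53: α=2, u≡27; β=0, v≡42 (mod 53); (27|53)=-1, (42|53)=+1; sign (−1)^0·-1^0·+1^2 = +1.
(a,b)_37: α=0, u≡1; β=2, v≡35 (mod 37); (1|37)=+1, (35|37)=-1; sign (−1)^0·+1^2·-1^0 = +1.
(a,b)_∞: sgn(-65)=−, sgn(119567)=+, so +1.
(a,b)_3: α=2, u≡1; β=-2, v≡2 (mod 3); (1|3)=+1, (2|3)=-1; sign (−1)^0·+1^-2·-1^2 = +1.
(a,b)_5: α=-3, u≡2; β=-2, v≡2 (mod 5); (2|5)=-1, (2|5)=-1; sign (−1)^0·-1^-2·-1^-3 = -1.
(a,b)_31: α=0, u≡16; β=1, v≡26 (mod 31); (16|31)=+1, (26|31)=-1; sign (−1)^0·+1^1·-1^0 = +1.
(a,b)_2: α=-8, β=-6; u≡7, v≡7 (mod 8); ε(u)ε(v)=1·1, αω(v)=-8·0, βω(u)=-6·0; sum ≡ 1  ⇒  -1.
|Ram(-65, 119567)| = 4, even; anisotropic at {2, 5, 7, 13}.

[2, 5, 7, 13]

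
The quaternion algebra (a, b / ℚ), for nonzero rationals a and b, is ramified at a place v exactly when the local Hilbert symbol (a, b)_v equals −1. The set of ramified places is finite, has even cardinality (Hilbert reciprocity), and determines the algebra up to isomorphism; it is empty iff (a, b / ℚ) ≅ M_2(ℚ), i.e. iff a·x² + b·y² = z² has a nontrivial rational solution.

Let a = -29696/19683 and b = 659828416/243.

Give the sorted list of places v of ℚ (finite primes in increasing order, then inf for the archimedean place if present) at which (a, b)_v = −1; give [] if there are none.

(a, b) ≡ (-87, 36777) mod (ℚ^×)²; places V = {2, 3, 13, 23, 29, 41, ∞}.
(a,b)_29: α=1, u≡12; β=2, v≡22 (mod 29); (12|29)=-1, (22|29)=+1; sign (−1)^0·-1^2·+1^1 = +1.
(a,b)_2: α=10, β=6; u≡1, v≡1 (mod 8); ε(u)ε(v)=0·0, αω(v)=10·0, βω(u)=6·0; sum ≡ 0  ⇒  +1.
(a,b)_23: α=0, u≡19; β=1, v≡3 (mod 23); (19|23)=-1, (3|23)=+1; sign (−1)^0·-1^1·+1^0 = -1.
(a,b)_41: α=0, u≡37; β=1, v≡36 (mod 41); (37|41)=+1, (36|41)=+1; sign (−1)^0·+1^1·+1^0 = +1.
(a,b)_3: α=-9, u≡1; β=-5, v≡1 (mod 3); (1|3)=+1, (1|3)=+1; sign (−1)^1·+1^-5·+1^-9 = -1.
(a,b)_∞: sgn(-87)=−, sgn(36777)=+, so +1.
(a,b)_13: α=0, u≡9; β=1, v≡6 (mod 13); (9|13)=+1, (6|13)=-1; sign (−1)^0·+1^1·-1^0 = +1.
|Ram(-87, 36777)| = 2, even; anisotropic at {3, 23}.

[3, 23]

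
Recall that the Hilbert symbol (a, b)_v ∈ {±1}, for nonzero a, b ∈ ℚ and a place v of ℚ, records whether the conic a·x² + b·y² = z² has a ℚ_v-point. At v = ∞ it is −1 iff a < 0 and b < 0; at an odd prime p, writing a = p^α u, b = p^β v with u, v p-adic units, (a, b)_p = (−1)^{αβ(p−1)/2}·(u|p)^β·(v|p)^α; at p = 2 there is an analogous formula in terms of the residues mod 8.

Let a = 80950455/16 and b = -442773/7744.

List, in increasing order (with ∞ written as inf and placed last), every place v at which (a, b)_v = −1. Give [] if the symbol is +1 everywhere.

(a, b) ≡ (10695, -93) mod (ℚ^×)²; places V = {2, 3, 5, 11, 23, 29, 31, ∞}.
(a,b)_5: α=1, u≡1; β=0, v≡3 (mod 5); (1|5)=+1, (3|5)=-1; sign (−1)^0·+1^0·-1^1 = -1.
(a,b)_29: α=2, u≡22; β=0, v≡28 (mod 29); (22|29)=+1, (28|29)=+1; sign (−1)^0·+1^0·+1^2 = +1.
(a,b)_2: α=-4, β=-6; u≡7, v≡3 (mod 8); ε(u)ε(v)=1·1, αω(v)=-4·1, βω(u)=-6·0; sum ≡ 1  ⇒  -1.
(a,b)_3: α=3, u≡1; β=3, v≡2 (mod 3); (1|3)=+1, (2|3)=-1; sign (−1)^1·+1^3·-1^3 = +1.
(a,b)_11: α=0, u≡5; β=-2, v≡6 (mod 11); (5|11)=+1, (6|11)=-1; sign (−1)^0·+1^-2·-1^0 = +1.
(a,b)_31: α=1, u≡9; β=1, v≡9 (mod 31); (9|31)=+1, (9|31)=+1; sign (−1)^1·+1^1·+1^1 = -1.
(a,b)_23: α=1, u≡15; β=2, v≡21 (mod 23); (15|23)=-1, (21|23)=-1; sign (−1)^0·-1^2·-1^1 = -1.
(a,b)_∞: sgn(10695)=+, sgn(-93)=−, so +1.
(10695, -93 / ℚ) ramifies at {2, 5, 23, 31}: a division algebra.

[2, 5, 23, 31]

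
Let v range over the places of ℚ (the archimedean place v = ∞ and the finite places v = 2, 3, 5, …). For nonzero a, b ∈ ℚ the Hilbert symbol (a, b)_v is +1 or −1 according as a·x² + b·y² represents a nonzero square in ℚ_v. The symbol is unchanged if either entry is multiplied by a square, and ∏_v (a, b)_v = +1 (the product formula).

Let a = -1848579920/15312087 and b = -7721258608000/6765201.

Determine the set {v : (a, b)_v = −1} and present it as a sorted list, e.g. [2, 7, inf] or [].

Mod squares: a ≡ -35, b ≡ -70. Check v ∈ {∞, 2, 3, 5, 7, 11, 17, 19, 23, 29}.
v=3: a=3^-2·(≡1), b=3^-4·(≡2) mod 3; (1|3)=+1, (2|3)=-1; (−1)^{-2·-4·1}·(+1)^-4·(-1)^-2 = +1.
v=2: v_2(a)=4, v_2(b)=7; units ≡ 5, 5 (mod 8); ε·ε+αω+βω = 0·0+4·1+7·1 ≡ 1  ⇒  (a,b)_2 = -1.
v=7: a=7^-1·(≡4), b=7^1·(≡1) mod 7; (4|7)=+1, (1|7)=+1; (−1)^{-1·1·3}·(+1)^1·(+1)^-1 = -1.
v=23: a=23^2·(≡22), b=23^2·(≡19) mod 23; (22|23)=-1, (19|23)=-1; (−1)^{2·2·11}·(-1)^2·(-1)^2 = +1.
v=11: a=11^2·(≡5), b=11^0·(≡10) mod 11; (5|11)=+1, (10|11)=-1; (−1)^{2·0·5}·(+1)^0·(-1)^2 = +1.
v=19: a=19^2·(≡14), b=19^4·(≡1) mod 19; (14|19)=-1, (1|19)=+1; (−1)^{2·4·9}·(-1)^4·(+1)^2 = +1.
v=29: a=29^-2·(≡1), b=29^0·(≡27) mod 29; (1|29)=+1, (27|29)=-1; (−1)^{-2·0·14}·(+1)^0·(-1)^-2 = +1.
v=17: a=17^-2·(≡15), b=17^-4·(≡15) mod 17; (15|17)=+1, (15|17)=+1; (−1)^{-2·-4·8}·(+1)^-4·(+1)^-2 = +1.
v=5: a=5^1·(≡3), b=5^3·(≡1) mod 5; (3|5)=-1, (1|5)=+1; (−1)^{1·3·2}·(-1)^3·(+1)^1 = -1.
v=∞: -35 < 0 and -70 < 0  ⇒  (a,b)_∞ = -1.
(-35, -70 / ℚ) ramifies at {2, 5, 7, ∞}: a division algebra.

[2, 5, 7, inf]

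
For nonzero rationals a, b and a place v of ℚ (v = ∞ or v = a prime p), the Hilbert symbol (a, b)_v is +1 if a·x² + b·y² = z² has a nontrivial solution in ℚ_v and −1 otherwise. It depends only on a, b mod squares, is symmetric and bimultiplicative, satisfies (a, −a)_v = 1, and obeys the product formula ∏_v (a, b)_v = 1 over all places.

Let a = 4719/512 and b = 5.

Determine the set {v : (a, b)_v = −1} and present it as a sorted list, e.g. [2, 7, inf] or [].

[2, 3, 5, 13]

(a, b) ≡ (78, 5) mod (ℚ^×)²; places V = {2, 3, 5, 11, 13, ∞}.
(a,b)_5: α=0, u≡2; β=1, v≡1 (mod 5); (2|5)=-1, (1|5)=+1; sign (−1)^0·-1^1·+1^0 = -1.
(a,b)_2: α=-9, β=0; u≡7, v≡5 (mod 8); ε(u)ε(v)=1·0, αω(v)=-9·1, βω(u)=0·0; sum ≡ 1  ⇒  -1.
(a,b)_3: α=1, u≡2; β=0, v≡2 (mod 3); (2|3)=-1, (2|3)=-1; sign (−1)^0·-1^0·-1^1 = -1.
(a,b)_13: α=1, u≡5; β=0, v≡5 (mod 13); (5|13)=-1, (5|13)=-1; sign (−1)^0·-1^0·-1^1 = -1.
(a,b)_∞: sgn(78)=+, sgn(5)=+, so +1.
(a,b)_11: α=2, u≡1; β=0, v≡5 (mod 11); (1|11)=+1, (5|11)=+1; sign (−1)^0·+1^0·+1^2 = +1.
|Ram(78, 5)| = 4, even; anisotropic at {2, 3, 5, 13}.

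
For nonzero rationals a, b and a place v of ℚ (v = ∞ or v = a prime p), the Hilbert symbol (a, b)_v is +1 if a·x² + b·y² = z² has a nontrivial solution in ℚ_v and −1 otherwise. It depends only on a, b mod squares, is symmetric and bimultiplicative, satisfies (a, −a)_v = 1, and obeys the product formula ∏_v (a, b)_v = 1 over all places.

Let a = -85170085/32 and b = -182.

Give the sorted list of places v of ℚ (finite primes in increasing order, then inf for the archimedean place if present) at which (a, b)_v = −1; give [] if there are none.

Mod squares: a ≡ -170, b ≡ -182. Check v ∈ {∞, 2, 5, 7, 11, 13, 17}.
v=5: a=5^1·(≡4), b=5^0·(≡3) mod 5; (4|5)=+1, (3|5)=-1; (−1)^{1·0·2}·(+1)^0·(-1)^1 = -1.
v=7: a=7^2·(≡3), b=7^1·(≡2) mod 7; (3|7)=-1, (2|7)=+1; (−1)^{2·1·3}·(-1)^1·(+1)^2 = -1.
v=17: a=17^1·(≡10), b=17^0·(≡5) mod 17; (10|17)=-1, (5|17)=-1; (−1)^{1·0·8}·(-1)^0·(-1)^1 = -1.
v=2: v_2(a)=-5, v_2(b)=1; units ≡ 3, 5 (mod 8); ε·ε+αω+βω = 1·0+-5·1+1·1 ≡ 0  ⇒  (a,b)_2 = +1.
v=13: a=13^2·(≡1), b=13^1·(≡12) mod 13; (1|13)=+1, (12|13)=+1; (−1)^{2·1·6}·(+1)^1·(+1)^2 = +1.
v=11: a=11^2·(≡6), b=11^0·(≡5) mod 11; (6|11)=-1, (5|11)=+1; (−1)^{2·0·5}·(-1)^0·(+1)^2 = +1.
v=∞: -170 < 0 and -182 < 0  ⇒  (a,b)_∞ = -1.
|Ram(-170, -182)| = 4, even; anisotropic at {5, 7, 17, ∞}.

[5, 7, 17, inf]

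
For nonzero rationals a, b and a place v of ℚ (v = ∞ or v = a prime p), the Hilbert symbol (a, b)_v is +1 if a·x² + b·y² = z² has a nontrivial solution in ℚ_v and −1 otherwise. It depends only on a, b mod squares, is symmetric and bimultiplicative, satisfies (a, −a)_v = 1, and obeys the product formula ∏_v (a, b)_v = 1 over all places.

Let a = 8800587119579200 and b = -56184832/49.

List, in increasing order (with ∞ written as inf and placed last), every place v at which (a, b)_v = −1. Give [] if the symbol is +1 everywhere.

Mod squares: a ≡ 29233, b ≡ -13717. Check v ∈ {∞, 2, 5, 7, 11, 23, 29, 31, 41, 43}.
v=2: v_2(a)=6, v_2(b)=12; units ≡ 1, 3 (mod 8); ε·ε+αω+βω = 0·1+6·1+12·0 ≡ 0  ⇒  (a,b)_2 = +1.
v=11: a=11^2·(≡7), b=11^1·(≡10) mod 11; (7|11)=-1, (10|11)=-1; (−1)^{2·1·5}·(-1)^1·(-1)^2 = -1.
v=7: a=7^0·(≡1), b=7^-2·(≡3) mod 7; (1|7)=+1, (3|7)=-1; (−1)^{0·-2·3}·(+1)^-2·(-1)^0 = +1.
v=23: a=23^1·(≡16), b=23^0·(≡17) mod 23; (16|23)=+1, (17|23)=-1; (−1)^{1·0·11}·(+1)^0·(-1)^1 = -1.
v=∞: 29233 > 0 and -13717 < 0  ⇒  (a,b)_∞ = +1.
v=29: a=29^2·(≡28), b=29^1·(≡7) mod 29; (28|29)=+1, (7|29)=+1; (−1)^{2·1·14}·(+1)^1·(+1)^2 = +1.
v=41: a=41^1·(≡18), b=41^0·(≡32) mod 41; (18|41)=+1, (32|41)=+1; (−1)^{1·0·20}·(+1)^0·(+1)^1 = +1.
v=5: a=5^2·(≡3), b=5^0·(≡2) mod 5; (3|5)=-1, (2|5)=-1; (−1)^{2·0·2}·(-1)^0·(-1)^2 = +1.
v=43: a=43^2·(≡13), b=43^1·(≡10) mod 43; (13|43)=+1, (10|43)=+1; (−1)^{2·1·21}·(+1)^1·(+1)^2 = +1.
v=31: a=31^1·(≡23), b=31^0·(≡7) mod 31; (23|31)=-1, (7|31)=+1; (−1)^{1·0·15}·(-1)^0·(+1)^1 = +1.
Ram(29233, -13717) = {11, 23}; no ℚ_11-point on the conic.

[11, 23]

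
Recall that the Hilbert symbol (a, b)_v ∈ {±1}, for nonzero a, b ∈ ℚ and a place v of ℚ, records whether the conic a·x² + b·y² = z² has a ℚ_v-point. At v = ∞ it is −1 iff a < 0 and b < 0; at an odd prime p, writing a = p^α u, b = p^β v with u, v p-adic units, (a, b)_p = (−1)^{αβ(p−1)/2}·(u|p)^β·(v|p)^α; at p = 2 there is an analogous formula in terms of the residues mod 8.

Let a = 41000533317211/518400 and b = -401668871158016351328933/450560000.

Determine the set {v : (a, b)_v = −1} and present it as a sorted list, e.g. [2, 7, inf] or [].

[11, 23]

Mod squares: a ≡ 19, b ≡ -12903. Check v ∈ {∞, 2, 3, 5, 11, 13, 17, 19, 23}.
v=∞: 19 > 0 and -12903 < 0  ⇒  (a,b)_∞ = +1.
v=23: a=23^2·(≡10), b=23^3·(≡11) mod 23; (10|23)=-1, (11|23)=-1; (−1)^{2·3·11}·(-1)^3·(-1)^2 = -1.
v=2: v_2(a)=-8, v_2(b)=-16; units ≡ 3, 1 (mod 8); ε·ε+αω+βω = 1·0+-8·0+-16·1 ≡ 0  ⇒  (a,b)_2 = +1.
v=3: a=3^-4·(≡1), b=3^3·(≡1) mod 3; (1|3)=+1, (1|3)=+1; (−1)^{-4·3·1}·(+1)^3·(+1)^-4 = +1.
v=17: a=17^6·(≡15), b=17^9·(≡14) mod 17; (15|17)=+1, (14|17)=-1; (−1)^{6·9·8}·(+1)^9·(-1)^6 = +1.
v=11: a=11^0·(≡2), b=11^-1·(≡3) mod 11; (2|11)=-1, (3|11)=+1; (−1)^{0·-1·5}·(-1)^-1·(+1)^0 = -1.
v=13: a=13^2·(≡11), b=13^4·(≡6) mod 13; (11|13)=-1, (6|13)=-1; (−1)^{2·4·6}·(-1)^4·(-1)^2 = +1.
v=5: a=5^-2·(≡1), b=5^-4·(≡2) mod 5; (1|5)=+1, (2|5)=-1; (−1)^{-2·-4·2}·(+1)^-4·(-1)^-2 = +1.
v=19: a=19^1·(≡1), b=19^2·(≡1) mod 19; (1|19)=+1, (1|19)=+1; (−1)^{1·2·9}·(+1)^2·(+1)^1 = +1.
Ram(19, -12903) = {11, 23}; no ℚ_11-point on the conic.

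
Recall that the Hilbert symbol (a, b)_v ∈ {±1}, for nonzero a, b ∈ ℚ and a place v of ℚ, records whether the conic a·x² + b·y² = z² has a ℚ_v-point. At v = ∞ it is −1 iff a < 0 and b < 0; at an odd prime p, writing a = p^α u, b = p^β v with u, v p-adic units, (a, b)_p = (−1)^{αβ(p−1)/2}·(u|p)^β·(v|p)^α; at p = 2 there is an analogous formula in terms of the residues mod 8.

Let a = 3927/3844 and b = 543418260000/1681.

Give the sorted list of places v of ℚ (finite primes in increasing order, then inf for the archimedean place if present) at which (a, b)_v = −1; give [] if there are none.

(a, b) ≡ (3927, 1554) mod (ℚ^×)²; places V = {2, 3, 5, 7, 11, 17, 31, 37, 41, ∞}.
(a,b)_3: α=1, u≡1; β=1, v≡2 (mod 3); (1|3)=+1, (2|3)=-1; sign (−1)^1·+1^1·-1^1 = +1.
(a,b)_41: α=0, u≡5; β=-2, v≡18 (mod 41); (5|41)=+1, (18|41)=+1; sign (−1)^0·+1^-2·+1^0 = +1.
(a,b)_17: α=1, u≡5; β=2, v≡6 (mod 17); (5|17)=-1, (6|17)=-1; sign (−1)^0·-1^2·-1^1 = -1.
(a,b)_31: α=-2, u≡13; β=0, v≡28 (mod 31); (13|31)=-1, (28|31)=+1; sign (−1)^0·-1^0·+1^-2 = +1.
(a,b)_2: α=-2, β=5; u≡7, v≡1 (mod 8); ε(u)ε(v)=1·0, αω(v)=-2·0, βω(u)=5·0; sum ≡ 0  ⇒  +1.
(a,b)_5: α=0, u≡3; β=4, v≡1 (mod 5); (3|5)=-1, (1|5)=+1; sign (−1)^0·-1^4·+1^0 = +1.
(a,b)_∞: sgn(3927)=+, sgn(1554)=+, so +1.
(a,b)_37: α=0, u≡8; β=1, v≡31 (mod 37); (8|37)=-1, (31|37)=-1; sign (−1)^0·-1^1·-1^0 = -1.
(a,b)_7: α=1, u≡1; β=1, v≡3 (mod 7); (1|7)=+1, (3|7)=-1; sign (−1)^1·+1^1·-1^1 = +1.
(a,b)_11: α=1, u≡1; β=2, v≡1 (mod 11); (1|11)=+1, (1|11)=+1; sign (−1)^0·+1^2·+1^1 = +1.
(3927, 1554 / ℚ) ramifies at {17, 37}: a division algebra.

[17, 37]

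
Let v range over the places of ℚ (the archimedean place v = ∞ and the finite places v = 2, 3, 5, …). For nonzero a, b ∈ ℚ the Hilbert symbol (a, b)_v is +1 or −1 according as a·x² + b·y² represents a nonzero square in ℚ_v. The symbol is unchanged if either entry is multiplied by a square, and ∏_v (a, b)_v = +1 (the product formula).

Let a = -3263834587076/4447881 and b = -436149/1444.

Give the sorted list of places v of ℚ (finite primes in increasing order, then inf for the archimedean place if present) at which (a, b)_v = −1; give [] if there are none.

[2, 23, 29, inf]

(a, b) ≡ (-1175921, -989) mod (ℚ^×)²; places V = {2, 3, 7, 17, 19, 23, 29, 37, 41, 43, ∞}.
(a,b)_19: α=-2, u≡13; β=-2, v≡18 (mod 19); (13|19)=-1, (18|19)=-1; sign (−1)^0·-1^-2·-1^-2 = +1.
(a,b)_7: α=4, u≡4; β=2, v≡5 (mod 7); (4|7)=+1, (5|7)=-1; sign (−1)^0·+1^2·-1^4 = +1.
(a,b)_23: α=1, u≡13; β=1, v≡16 (mod 23); (13|23)=+1, (16|23)=+1; sign (−1)^1·+1^1·+1^1 = -1.
(a,b)_2: α=2, β=-2; u≡7, v≡3 (mod 8); ε(u)ε(v)=1·1, αω(v)=2·1, βω(u)=-2·0; sum ≡ 1  ⇒  -1.
(a,b)_37: α=-2, u≡14; β=0, v≡7 (mod 37); (14|37)=-1, (7|37)=+1; sign (−1)^0·-1^0·+1^-2 = +1.
(a,b)_3: α=-2, u≡1; β=2, v≡1 (mod 3); (1|3)=+1, (1|3)=+1; sign (−1)^0·+1^2·+1^-2 = +1.
(a,b)_29: α=1, u≡1; β=0, v≡3 (mod 29); (1|29)=+1, (3|29)=-1; sign (−1)^0·+1^0·-1^1 = -1.
(a,b)_17: α=2, u≡14; β=0, v≡14 (mod 17); (14|17)=-1, (14|17)=-1; sign (−1)^0·-1^0·-1^2 = +1.
(a,b)_43: α=1, u≡41; β=1, v≡26 (mod 43); (41|43)=+1, (26|43)=-1; sign (−1)^1·+1^1·-1^1 = +1.
(a,b)_41: α=1, u≡28; β=0, v≡1 (mod 41); (28|41)=-1, (1|41)=+1; sign (−1)^0·-1^0·+1^1 = +1.
(a,b)_∞: sgn(-1175921)=−, sgn(-989)=−, so -1.
Ram(-1175921, -989) = {2, 23, 29, ∞}; no ℚ_2-point on the conic.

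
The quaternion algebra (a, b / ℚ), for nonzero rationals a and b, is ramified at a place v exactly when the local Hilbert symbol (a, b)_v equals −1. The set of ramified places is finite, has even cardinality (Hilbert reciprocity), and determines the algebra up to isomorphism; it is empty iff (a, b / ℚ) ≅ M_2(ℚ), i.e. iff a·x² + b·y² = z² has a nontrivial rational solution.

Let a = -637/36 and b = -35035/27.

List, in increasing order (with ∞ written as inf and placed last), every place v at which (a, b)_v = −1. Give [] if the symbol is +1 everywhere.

(a, b) ≡ (-13, -2145) mod (ℚ^×)²; places V = {2, 3, 5, 7, 11, 13, ∞}.
(a,b)_∞: sgn(-13)=−, sgn(-2145)=−, so -1.
(a,b)_3: α=-2, u≡2; β=-3, v≡2 (mod 3); (2|3)=-1, (2|3)=-1; sign (−1)^0·-1^-3·-1^-2 = -1.
(a,b)_7: α=2, u≡1; β=2, v≡1 (mod 7); (1|7)=+1, (1|7)=+1; sign (−1)^0·+1^2·+1^2 = +1.
(a,b)_5: α=0, u≡3; β=1, v≡4 (mod 5); (3|5)=-1, (4|5)=+1; sign (−1)^0·-1^1·+1^0 = -1.
(a,b)_13: α=1, u≡12; β=1, v≡9 (mod 13); (12|13)=+1, (9|13)=+1; sign (−1)^0·+1^1·+1^1 = +1.
(a,b)_11: α=0, u≡4; β=1, v≡1 (mod 11); (4|11)=+1, (1|11)=+1; sign (−1)^0·+1^1·+1^0 = +1.
(a,b)_2: α=-2, β=0; u≡3, v≡7 (mod 8); ε(u)ε(v)=1·1, αω(v)=-2·0, βω(u)=0·1; sum ≡ 1  ⇒  -1.
(-13, -2145 / ℚ) ramifies at {2, 3, 5, ∞}: a division algebra.

[2, 3, 5, inf]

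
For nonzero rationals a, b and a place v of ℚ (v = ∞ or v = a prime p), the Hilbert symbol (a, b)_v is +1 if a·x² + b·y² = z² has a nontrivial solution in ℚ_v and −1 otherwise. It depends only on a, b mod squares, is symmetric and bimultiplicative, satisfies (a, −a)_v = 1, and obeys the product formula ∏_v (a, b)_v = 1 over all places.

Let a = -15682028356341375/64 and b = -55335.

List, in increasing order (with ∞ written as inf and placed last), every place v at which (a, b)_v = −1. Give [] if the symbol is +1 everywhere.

[5, inf]

(a, b) ≡ (-3255, -55335) mod (ℚ^×)²; places V = {2, 3, 5, 7, 17, 31, ∞}.
(a,b)_2: α=-6, β=0; u≡1, v≡1 (mod 8); ε(u)ε(v)=0·0, αω(v)=-6·0, βω(u)=0·0; sum ≡ 0  ⇒  +1.
(a,b)_7: α=5, u≡2; β=1, v≡5 (mod 7); (2|7)=+1, (5|7)=-1; sign (−1)^1·+1^1·-1^5 = +1.
(a,b)_3: α=1, u≡1; β=1, v≡2 (mod 3); (1|3)=+1, (2|3)=-1; sign (−1)^1·+1^1·-1^1 = +1.
(a,b)_31: α=3, u≡25; β=1, v≡13 (mod 31); (25|31)=+1, (13|31)=-1; sign (−1)^1·+1^1·-1^3 = +1.
(a,b)_∞: sgn(-3255)=−, sgn(-55335)=−, so -1.
(a,b)_17: α=4, u≡15; β=1, v≡9 (mod 17); (15|17)=+1, (9|17)=+1; sign (−1)^0·+1^1·+1^4 = +1.
(a,b)_5: α=3, u≡1; β=1, v≡3 (mod 5); (1|5)=+1, (3|5)=-1; sign (−1)^0·+1^1·-1^3 = -1.
Ram(-3255, -55335) = {5, ∞}; no ℚ_5-point on the conic.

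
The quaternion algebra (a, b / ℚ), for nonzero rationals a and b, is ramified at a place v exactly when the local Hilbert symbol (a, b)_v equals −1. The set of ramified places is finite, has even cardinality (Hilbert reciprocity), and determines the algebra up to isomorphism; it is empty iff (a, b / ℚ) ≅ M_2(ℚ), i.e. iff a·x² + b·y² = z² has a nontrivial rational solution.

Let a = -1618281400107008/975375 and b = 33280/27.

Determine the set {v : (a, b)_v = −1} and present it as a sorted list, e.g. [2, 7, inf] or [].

(a, b) ≡ (-2730, 390) mod (ℚ^×)²; places V = {2, 3, 5, 7, 13, 17, ∞}.
(a,b)_5: α=-3, u≡4; β=1, v≡3 (mod 5); (4|5)=+1, (3|5)=-1; sign (−1)^0·+1^1·-1^-3 = -1.
(a,b)_3: α=-3, u≡2; β=-3, v≡1 (mod 3); (2|3)=-1, (1|3)=+1; sign (−1)^1·-1^-3·+1^-3 = +1.
(a,b)_2: α=31, β=9; u≡3, v≡3 (mod 8); ε(u)ε(v)=1·1, αω(v)=31·1, βω(u)=9·1; sum ≡ 1  ⇒  -1.
(a,b)_7: α=3, u≡1; β=0, v≡5 (mod 7); (1|7)=+1, (5|7)=-1; sign (−1)^0·+1^0·-1^3 = -1.
(a,b)_17: α=-2, u≡5; β=0, v≡13 (mod 17); (5|17)=-1, (13|17)=+1; sign (−1)^0·-1^0·+1^-2 = +1.
(a,b)_∞: sgn(-2730)=−, sgn(390)=+, so +1.
(a,b)_13: α=3, u≡8; β=1, v≡12 (mod 13); (8|13)=-1, (12|13)=+1; sign (−1)^0·-1^1·+1^3 = -1.
|Ram(-2730, 390)| = 4, even; anisotropic at {2, 5, 7, 13}.

[2, 5, 7, 13]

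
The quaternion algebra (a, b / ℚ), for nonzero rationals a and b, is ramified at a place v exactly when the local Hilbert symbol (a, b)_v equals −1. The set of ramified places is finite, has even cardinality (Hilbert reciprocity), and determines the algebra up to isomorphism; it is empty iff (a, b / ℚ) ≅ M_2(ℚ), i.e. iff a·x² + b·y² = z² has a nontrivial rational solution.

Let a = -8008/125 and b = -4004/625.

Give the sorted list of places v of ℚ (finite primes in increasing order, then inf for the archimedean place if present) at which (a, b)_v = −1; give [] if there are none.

[2, inf]

Mod squares: a ≡ -10010, b ≡ -1001. Check v ∈ {∞, 2, 5, 7, 11, 13}.
v=13: a=13^1·(≡1), b=13^1·(≡4) mod 13; (1|13)=+1, (4|13)=+1; (−1)^{1·1·6}·(+1)^1·(+1)^1 = +1.
v=5: a=5^-3·(≡2), b=5^-4·(≡1) mod 5; (2|5)=-1, (1|5)=+1; (−1)^{-3·-4·2}·(-1)^-4·(+1)^-3 = +1.
v=2: v_2(a)=3, v_2(b)=2; units ≡ 3, 7 (mod 8); ε·ε+αω+βω = 1·1+3·0+2·1 ≡ 1  ⇒  (a,b)_2 = -1.
v=∞: -10010 < 0 and -1001 < 0  ⇒  (a,b)_∞ = -1.
v=11: a=11^1·(≡5), b=11^1·(≡6) mod 11; (5|11)=+1, (6|11)=-1; (−1)^{1·1·5}·(+1)^1·(-1)^1 = +1.
v=7: a=7^1·(≡3), b=7^1·(≡1) mod 7; (3|7)=-1, (1|7)=+1; (−1)^{1·1·3}·(-1)^1·(+1)^1 = +1.
(-10010, -1001 / ℚ) ramifies at {2, ∞}: a division algebra.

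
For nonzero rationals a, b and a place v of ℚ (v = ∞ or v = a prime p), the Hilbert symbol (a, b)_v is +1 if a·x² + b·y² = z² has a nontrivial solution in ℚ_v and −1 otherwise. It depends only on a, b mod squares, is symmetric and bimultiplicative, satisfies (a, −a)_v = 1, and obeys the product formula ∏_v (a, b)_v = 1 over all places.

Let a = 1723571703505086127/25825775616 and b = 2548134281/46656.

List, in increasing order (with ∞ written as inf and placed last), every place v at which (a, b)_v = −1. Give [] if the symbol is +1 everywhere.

[7, 23]

Mod squares: a ≡ 7567, b ≡ 329. Check v ∈ {∞, 2, 3, 7, 11, 17, 23, 29, 31, 47}.
v=3: a=3^-8·(≡1), b=3^-6·(≡2) mod 3; (1|3)=+1, (2|3)=-1; (−1)^{-8·-6·1}·(+1)^-6·(-1)^-8 = +1.
v=11: a=11^6·(≡6), b=11^4·(≡2) mod 11; (6|11)=-1, (2|11)=-1; (−1)^{6·4·5}·(-1)^4·(-1)^6 = +1.
v=29: a=29^2·(≡11), b=29^0·(≡27) mod 29; (11|29)=-1, (27|29)=-1; (−1)^{2·0·14}·(-1)^0·(-1)^2 = +1.
v=17: a=17^2·(≡2), b=17^0·(≡6) mod 17; (2|17)=+1, (6|17)=-1; (−1)^{2·0·8}·(+1)^0·(-1)^2 = +1.
v=31: a=31^-2·(≡12), b=31^0·(≡1) mod 31; (12|31)=-1, (1|31)=+1; (−1)^{-2·0·15}·(-1)^0·(+1)^-2 = +1.
v=7: a=7^1·(≡6), b=7^1·(≡3) mod 7; (6|7)=-1, (3|7)=-1; (−1)^{1·1·3}·(-1)^1·(-1)^1 = -1.
v=47: a=47^1·(≡30), b=47^1·(≡16) mod 47; (30|47)=-1, (16|47)=+1; (−1)^{1·1·23}·(-1)^1·(+1)^1 = +1.
v=23: a=23^3·(≡10), b=23^2·(≡21) mod 23; (10|23)=-1, (21|23)=-1; (−1)^{3·2·11}·(-1)^2·(-1)^3 = -1.
v=∞: 7567 > 0 and 329 > 0  ⇒  (a,b)_∞ = +1.
v=2: v_2(a)=-12, v_2(b)=-6; units ≡ 7, 1 (mod 8); ε·ε+αω+βω = 1·0+-12·0+-6·0 ≡ 0  ⇒  (a,b)_2 = +1.
|Ram(7567, 329)| = 2, even; anisotropic at {7, 23}.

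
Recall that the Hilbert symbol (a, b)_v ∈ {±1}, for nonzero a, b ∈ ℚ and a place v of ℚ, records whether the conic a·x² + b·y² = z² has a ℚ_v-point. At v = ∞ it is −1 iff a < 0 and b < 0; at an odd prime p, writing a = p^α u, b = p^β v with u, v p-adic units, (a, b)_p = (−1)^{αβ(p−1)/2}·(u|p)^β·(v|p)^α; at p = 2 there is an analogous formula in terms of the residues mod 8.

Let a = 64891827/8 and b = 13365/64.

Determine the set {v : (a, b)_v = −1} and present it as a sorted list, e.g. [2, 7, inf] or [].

Mod squares: a ≡ 6006, b ≡ 165. Check v ∈ {∞, 2, 3, 5, 7, 11, 13}.
v=∞: 6006 > 0 and 165 > 0  ⇒  (a,b)_∞ = +1.
v=3: a=3^3·(≡1), b=3^5·(≡1) mod 3; (1|3)=+1, (1|3)=+1; (−1)^{3·5·1}·(+1)^5·(+1)^3 = -1.
v=7: a=7^5·(≡4), b=7^0·(≡2) mod 7; (4|7)=+1, (2|7)=+1; (−1)^{5·0·3}·(+1)^0·(+1)^5 = +1.
v=11: a=11^1·(≡7), b=11^1·(≡3) mod 11; (7|11)=-1, (3|11)=+1; (−1)^{1·1·5}·(-1)^1·(+1)^1 = +1.
v=5: a=5^0·(≡4), b=5^1·(≡2) mod 5; (4|5)=+1, (2|5)=-1; (−1)^{0·1·2}·(+1)^1·(-1)^0 = +1.
v=13: a=13^1·(≡7), b=13^0·(≡12) mod 13; (7|13)=-1, (12|13)=+1; (−1)^{1·0·6}·(-1)^0·(+1)^1 = +1.
v=2: v_2(a)=-3, v_2(b)=-6; units ≡ 3, 5 (mod 8); ε·ε+αω+βω = 1·0+-3·1+-6·1 ≡ 1  ⇒  (a,b)_2 = -1.
Ram(6006, 165) = {2, 3}; no ℚ_2-point on the conic.

[2, 3]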